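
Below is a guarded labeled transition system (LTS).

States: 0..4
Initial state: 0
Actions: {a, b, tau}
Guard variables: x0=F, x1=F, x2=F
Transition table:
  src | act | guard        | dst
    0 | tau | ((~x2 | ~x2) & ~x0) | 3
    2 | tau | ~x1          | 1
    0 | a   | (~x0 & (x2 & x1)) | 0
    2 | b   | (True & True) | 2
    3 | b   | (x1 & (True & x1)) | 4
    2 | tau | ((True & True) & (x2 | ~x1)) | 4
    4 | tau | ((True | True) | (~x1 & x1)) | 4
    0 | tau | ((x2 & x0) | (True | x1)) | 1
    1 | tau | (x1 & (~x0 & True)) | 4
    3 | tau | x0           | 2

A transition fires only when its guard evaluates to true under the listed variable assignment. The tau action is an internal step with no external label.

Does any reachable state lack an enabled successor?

Answer: DEADLOCK at state 1

Analysis:
Reach set: {0,1,3}
  0: tau→1  tau→3  [2 out]
  1: ∅  [STUCK]
  3: ∅  [STUCK]
trace reaching 1: tau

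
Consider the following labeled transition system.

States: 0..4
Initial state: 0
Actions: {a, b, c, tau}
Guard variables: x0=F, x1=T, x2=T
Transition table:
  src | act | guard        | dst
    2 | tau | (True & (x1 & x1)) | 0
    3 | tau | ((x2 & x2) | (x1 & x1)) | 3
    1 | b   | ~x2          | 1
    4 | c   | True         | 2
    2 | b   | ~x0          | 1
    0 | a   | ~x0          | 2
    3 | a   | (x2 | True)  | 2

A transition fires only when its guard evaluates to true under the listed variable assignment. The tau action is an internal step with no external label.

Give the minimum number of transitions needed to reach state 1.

Answer: 2

Analysis:
Breadth-first toward 1:
  Layer 0: {0}
  Layer 1: {2}
  Layer 2: {1}
first hit 1 at d=2 via a·b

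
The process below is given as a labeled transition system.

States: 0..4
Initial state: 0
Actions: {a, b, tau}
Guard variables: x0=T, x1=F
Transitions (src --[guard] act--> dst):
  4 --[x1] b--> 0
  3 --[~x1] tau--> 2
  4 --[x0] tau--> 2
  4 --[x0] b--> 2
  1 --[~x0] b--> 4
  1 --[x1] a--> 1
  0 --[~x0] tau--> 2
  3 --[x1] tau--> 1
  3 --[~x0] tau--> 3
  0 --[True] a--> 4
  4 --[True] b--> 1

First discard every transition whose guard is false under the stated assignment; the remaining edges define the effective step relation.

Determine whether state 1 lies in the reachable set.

Answer: REACHABLE

Trace:
Guard filter leaves 5 enabled edge(s).
L0 = {0}
L1 = {4}  now seen {0,4}
L2 = {1,2}  now seen {0,1,2,4}
Reach set: {0,1,2,4}
Path to 1: a·b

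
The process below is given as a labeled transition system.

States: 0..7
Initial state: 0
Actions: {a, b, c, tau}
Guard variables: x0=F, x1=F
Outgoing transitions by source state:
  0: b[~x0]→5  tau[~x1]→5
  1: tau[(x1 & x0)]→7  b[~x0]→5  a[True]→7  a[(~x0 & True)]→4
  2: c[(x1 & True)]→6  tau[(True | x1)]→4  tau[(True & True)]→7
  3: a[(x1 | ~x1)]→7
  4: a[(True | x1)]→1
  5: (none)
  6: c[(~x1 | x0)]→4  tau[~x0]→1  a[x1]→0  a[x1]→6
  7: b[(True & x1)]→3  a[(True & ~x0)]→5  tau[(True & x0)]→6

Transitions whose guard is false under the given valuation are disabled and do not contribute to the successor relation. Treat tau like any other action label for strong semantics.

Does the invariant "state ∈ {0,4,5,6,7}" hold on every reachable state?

Answer: INVARIANT HOLDS

Working:
Allowed set {0,4,5,6,7}
Reach set: {0,5}
  0: ok
  5: ok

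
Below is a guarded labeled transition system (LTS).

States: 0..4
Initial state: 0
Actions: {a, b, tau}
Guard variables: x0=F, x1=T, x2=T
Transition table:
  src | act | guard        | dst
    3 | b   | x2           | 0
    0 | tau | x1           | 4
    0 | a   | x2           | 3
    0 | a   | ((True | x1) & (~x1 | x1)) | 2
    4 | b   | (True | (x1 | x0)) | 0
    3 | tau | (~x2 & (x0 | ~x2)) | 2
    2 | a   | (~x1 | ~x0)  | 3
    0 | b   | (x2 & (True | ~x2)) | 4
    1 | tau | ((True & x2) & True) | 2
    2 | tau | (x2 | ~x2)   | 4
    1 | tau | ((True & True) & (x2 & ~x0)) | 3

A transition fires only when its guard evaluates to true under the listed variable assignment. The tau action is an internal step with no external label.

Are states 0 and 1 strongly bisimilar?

Answer: NOT BISIMILAR

Analysis:
Compute ~ classes (split until stable):
  round 0: {{0,1,2,3,4}}
  round 1: {{0},{1},{2},{3,4}}
stable after 2 split(s): 4 block(s)
[0]={0}  [1]={1}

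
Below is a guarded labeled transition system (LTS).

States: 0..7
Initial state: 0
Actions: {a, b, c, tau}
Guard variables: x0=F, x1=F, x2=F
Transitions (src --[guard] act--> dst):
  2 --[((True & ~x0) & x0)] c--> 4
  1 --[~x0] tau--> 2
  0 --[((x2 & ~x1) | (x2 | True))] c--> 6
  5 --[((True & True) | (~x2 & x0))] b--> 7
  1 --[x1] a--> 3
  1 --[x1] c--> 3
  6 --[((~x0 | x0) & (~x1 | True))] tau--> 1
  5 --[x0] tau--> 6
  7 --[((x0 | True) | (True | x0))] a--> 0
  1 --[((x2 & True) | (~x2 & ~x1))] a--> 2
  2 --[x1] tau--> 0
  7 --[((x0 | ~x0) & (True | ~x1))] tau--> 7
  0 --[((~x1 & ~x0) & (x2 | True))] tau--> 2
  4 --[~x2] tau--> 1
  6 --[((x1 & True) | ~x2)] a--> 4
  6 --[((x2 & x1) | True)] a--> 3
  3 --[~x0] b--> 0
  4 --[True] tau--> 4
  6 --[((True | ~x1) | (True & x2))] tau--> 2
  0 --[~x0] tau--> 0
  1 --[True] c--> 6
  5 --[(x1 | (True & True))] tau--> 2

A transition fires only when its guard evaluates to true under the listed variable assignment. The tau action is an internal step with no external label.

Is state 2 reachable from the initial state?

17 transition(s) survive guard evaluation.
L0 = {0}
L1 = {2,6}  total {0,2,6}
L2 = {1,3,4}  total {0,1,2,3,4,6}
Reachable = {0,1,2,3,4,6}
trace reaching 2: tau

Answer: REACHABLE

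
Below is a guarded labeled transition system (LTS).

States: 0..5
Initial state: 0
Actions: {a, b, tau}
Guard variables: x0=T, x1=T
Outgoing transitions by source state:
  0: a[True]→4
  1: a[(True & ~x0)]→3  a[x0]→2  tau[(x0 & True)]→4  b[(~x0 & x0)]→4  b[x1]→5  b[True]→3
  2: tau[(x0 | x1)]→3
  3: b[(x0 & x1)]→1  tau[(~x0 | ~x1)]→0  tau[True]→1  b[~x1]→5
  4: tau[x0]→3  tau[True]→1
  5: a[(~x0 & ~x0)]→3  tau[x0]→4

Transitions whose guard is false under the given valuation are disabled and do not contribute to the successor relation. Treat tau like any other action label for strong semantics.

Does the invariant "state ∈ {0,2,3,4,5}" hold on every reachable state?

Answer: INVARIANT VIOLATED at state 1

Analysis:
Safe = {0,2,3,4,5}
R = {0,1,2,3,4,5}
  0: ok
  1: outside
  2: ok
  3: ok
  4: ok
  5: ok
reach 1 via a·tau — violates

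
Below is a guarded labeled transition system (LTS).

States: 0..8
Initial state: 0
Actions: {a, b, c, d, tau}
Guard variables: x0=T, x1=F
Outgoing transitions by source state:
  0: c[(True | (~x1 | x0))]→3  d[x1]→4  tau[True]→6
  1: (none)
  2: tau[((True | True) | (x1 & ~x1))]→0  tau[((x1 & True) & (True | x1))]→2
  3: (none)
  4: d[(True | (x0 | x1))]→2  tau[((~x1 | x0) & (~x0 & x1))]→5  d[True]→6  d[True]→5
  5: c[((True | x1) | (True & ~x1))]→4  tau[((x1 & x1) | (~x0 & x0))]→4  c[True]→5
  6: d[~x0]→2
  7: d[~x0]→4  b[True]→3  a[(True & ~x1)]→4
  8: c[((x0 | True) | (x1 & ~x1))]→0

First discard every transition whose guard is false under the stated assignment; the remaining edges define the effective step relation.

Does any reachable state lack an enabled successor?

Answer: DEADLOCK at state 3

Trace:
Reachable = {0,3,6}
  0: c→3  tau→6  [2 exit(s)]
  3: ∅  [STUCK]
  6: ∅  [STUCK]
Path to 3: c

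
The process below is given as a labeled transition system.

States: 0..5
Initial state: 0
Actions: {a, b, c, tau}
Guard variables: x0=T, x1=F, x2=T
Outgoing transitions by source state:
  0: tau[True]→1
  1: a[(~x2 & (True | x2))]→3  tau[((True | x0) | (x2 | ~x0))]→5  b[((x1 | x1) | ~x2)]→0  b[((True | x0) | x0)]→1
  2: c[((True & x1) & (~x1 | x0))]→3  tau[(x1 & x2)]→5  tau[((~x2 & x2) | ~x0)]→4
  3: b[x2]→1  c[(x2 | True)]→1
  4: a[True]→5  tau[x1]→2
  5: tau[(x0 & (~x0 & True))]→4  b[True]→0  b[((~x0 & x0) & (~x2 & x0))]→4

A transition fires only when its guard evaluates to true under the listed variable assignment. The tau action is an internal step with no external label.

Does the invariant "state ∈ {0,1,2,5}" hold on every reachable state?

Answer: INVARIANT HOLDS

Analysis:
Inv-set: {0,1,2,5}
R = {0,1,5}
  0: ✓
  1: ✓
  5: ✓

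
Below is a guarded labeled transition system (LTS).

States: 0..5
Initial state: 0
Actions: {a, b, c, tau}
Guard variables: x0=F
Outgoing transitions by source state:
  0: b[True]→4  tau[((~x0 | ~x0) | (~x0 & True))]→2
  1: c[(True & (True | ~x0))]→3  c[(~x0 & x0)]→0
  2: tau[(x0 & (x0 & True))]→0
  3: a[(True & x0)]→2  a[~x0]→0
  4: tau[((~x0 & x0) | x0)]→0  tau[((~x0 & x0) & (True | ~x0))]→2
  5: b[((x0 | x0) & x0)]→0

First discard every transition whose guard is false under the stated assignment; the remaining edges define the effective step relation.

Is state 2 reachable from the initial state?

Guard filter leaves 4 enabled edge(s).
depth 0: {0}
depth 1: {2,4}  now seen {0,2,4}
Reach set: {0,2,4}
trace reaching 2: tau

Answer: REACHABLE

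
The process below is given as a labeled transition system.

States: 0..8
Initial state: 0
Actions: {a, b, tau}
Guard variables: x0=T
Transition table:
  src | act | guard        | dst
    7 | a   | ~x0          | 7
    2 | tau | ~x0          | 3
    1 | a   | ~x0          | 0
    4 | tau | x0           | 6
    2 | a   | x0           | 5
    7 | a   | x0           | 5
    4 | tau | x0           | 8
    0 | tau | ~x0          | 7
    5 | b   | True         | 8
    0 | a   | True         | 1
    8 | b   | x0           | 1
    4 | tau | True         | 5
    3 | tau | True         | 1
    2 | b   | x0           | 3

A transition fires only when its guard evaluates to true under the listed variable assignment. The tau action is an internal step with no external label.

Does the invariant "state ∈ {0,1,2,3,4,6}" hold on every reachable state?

Answer: INVARIANT HOLDS

Analysis:
Inv-set: {0,1,2,3,4,6}
Reach set: {0,1}
  0: ok
  1: ok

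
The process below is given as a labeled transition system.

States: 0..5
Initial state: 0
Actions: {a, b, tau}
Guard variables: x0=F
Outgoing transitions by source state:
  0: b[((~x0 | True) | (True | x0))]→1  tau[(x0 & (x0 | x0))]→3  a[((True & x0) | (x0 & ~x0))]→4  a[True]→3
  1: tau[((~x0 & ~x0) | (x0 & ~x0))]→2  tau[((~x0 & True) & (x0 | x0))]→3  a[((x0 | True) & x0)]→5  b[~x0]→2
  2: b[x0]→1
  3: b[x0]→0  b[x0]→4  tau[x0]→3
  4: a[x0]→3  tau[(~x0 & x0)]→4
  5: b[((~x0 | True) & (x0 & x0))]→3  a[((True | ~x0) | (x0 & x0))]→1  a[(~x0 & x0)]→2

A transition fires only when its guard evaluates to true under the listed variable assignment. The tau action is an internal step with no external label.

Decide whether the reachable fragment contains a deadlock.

Answer: DEADLOCK at state 2

Analysis:
Reach set: {0,1,2,3}
  0: a→3  b→1  [2 out]
  1: b→2  tau→2  [2 out]
  2: ∅  [no exit]
  3: ∅  [no exit]
trace reaching 2: b·tau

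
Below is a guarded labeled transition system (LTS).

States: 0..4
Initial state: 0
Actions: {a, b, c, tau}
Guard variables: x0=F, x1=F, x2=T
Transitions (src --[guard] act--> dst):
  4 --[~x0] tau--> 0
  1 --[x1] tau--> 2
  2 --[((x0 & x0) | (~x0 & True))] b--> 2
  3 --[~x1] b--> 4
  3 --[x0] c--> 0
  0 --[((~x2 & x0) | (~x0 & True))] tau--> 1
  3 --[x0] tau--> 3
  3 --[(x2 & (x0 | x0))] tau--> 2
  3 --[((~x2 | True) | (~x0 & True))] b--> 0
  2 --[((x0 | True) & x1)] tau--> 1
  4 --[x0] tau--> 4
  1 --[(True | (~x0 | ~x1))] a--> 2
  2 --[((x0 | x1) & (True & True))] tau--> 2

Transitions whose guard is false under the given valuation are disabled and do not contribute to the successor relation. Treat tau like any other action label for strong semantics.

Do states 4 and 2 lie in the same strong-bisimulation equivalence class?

Answer: NOT BISIMILAR

Working:
Compute ~ classes (split until stable):
  P[0] = {{0,1,2,3,4}}
  P[1] = {{0,4},{1},{2,3}}
  P[2] = {{0},{1},{2},{3},{4}}
5 equivalence class(es) (converged in 3)
[4]={4}  [2]={2}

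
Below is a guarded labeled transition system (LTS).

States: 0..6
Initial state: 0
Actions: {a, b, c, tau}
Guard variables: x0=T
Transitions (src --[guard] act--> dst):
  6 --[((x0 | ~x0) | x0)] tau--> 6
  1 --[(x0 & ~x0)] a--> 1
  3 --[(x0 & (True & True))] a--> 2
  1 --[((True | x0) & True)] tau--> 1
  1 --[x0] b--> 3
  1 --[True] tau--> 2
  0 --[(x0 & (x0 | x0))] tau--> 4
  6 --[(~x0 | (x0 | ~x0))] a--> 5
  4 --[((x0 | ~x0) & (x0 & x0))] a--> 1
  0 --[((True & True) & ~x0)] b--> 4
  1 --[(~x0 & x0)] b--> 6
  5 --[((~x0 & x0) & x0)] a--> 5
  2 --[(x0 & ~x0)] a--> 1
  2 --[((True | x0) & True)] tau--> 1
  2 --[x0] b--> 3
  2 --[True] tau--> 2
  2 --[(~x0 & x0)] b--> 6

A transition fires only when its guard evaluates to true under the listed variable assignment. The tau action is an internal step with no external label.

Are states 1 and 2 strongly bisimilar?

Bisimulation quotient by refinement:
  P[0] = {{0,1,2,3,4,5,6}}
  P[1] = {{0},{1,2},{3,4},{5},{6}}
5 equivalence class(es) (converged in 2)
class of 1: {1,2}; class of 2: {1,2}

Answer: BISIMILAR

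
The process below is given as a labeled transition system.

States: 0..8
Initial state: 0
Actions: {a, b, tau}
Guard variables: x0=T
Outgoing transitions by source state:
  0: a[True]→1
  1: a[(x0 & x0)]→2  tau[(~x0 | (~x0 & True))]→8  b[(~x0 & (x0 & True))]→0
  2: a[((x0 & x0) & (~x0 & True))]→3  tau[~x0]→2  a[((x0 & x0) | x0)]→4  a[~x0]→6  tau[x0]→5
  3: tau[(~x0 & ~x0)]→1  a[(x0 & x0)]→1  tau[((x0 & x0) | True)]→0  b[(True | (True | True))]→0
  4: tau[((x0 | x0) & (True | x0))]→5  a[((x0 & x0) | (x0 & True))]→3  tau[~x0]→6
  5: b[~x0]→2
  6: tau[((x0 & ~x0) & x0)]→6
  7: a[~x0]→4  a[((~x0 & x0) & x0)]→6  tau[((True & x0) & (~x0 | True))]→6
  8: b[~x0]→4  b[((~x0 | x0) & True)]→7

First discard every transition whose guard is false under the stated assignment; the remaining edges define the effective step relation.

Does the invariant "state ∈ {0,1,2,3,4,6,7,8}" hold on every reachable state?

Safe = {0,1,2,3,4,6,7,8}
R = {0,1,2,3,4,5}
  0: safe
  1: safe
  2: safe
  3: safe
  4: safe
  5: ✗ unsafe
reach 5 via a·a·tau — violates

Answer: INVARIANT VIOLATED at state 5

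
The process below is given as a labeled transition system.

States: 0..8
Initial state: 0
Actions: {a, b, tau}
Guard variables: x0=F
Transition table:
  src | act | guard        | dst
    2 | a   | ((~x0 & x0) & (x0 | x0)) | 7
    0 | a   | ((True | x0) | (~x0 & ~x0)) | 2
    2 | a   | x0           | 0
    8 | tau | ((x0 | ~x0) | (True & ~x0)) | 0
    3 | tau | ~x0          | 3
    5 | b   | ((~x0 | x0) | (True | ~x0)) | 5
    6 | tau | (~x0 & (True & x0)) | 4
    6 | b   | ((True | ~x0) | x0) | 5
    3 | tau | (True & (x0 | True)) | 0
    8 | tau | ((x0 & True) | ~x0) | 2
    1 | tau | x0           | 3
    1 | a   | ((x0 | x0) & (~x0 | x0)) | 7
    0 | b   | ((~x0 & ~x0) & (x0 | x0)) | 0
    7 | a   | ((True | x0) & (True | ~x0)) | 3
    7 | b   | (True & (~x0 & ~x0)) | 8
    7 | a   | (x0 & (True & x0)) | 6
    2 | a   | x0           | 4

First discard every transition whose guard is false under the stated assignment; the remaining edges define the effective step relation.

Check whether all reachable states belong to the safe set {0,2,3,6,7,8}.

Allowed set {0,2,3,6,7,8}
Reachable = {0,2}
  0: ✓
  2: ✓

Answer: INVARIANT HOLDS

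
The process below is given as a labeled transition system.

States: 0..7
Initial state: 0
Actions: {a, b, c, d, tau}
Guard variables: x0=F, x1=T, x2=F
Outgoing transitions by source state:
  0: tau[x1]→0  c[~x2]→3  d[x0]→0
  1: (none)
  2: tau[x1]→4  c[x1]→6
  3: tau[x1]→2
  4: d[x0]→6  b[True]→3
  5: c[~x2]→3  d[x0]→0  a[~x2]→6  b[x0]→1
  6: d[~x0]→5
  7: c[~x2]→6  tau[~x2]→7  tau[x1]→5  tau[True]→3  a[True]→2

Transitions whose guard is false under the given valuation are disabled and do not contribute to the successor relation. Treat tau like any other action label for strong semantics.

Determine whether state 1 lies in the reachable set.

After dropping false guards: 14 live edges.
L0 = {0}
L1 = {3}  total {0,3}
L2 = {2}  total {0,2,3}
L3 = {4,6}  total {0,2,3,4,6}
L4 = {5}  total {0,2,3,4,5,6}
Reachable = {0,2,3,4,5,6}

Answer: UNREACHABLE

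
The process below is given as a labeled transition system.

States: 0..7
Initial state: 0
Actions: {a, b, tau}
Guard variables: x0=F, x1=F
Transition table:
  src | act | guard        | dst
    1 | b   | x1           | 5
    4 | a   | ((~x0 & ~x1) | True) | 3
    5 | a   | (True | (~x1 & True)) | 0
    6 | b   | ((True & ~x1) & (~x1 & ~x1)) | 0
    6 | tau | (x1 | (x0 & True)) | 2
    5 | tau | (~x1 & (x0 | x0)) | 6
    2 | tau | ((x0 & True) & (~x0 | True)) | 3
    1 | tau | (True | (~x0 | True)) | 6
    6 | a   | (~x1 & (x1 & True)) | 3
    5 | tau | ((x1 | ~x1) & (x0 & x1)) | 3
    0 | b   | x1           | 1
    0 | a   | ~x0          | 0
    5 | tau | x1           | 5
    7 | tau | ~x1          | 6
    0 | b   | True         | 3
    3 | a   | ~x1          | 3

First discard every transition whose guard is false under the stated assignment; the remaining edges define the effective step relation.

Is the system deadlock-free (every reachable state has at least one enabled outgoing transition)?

Answer: DEADLOCK-FREE

Analysis:
R = {0,3}
  0: a→0  b→3  [2 exit(s)]
  3: a→3  [1 exit(s)]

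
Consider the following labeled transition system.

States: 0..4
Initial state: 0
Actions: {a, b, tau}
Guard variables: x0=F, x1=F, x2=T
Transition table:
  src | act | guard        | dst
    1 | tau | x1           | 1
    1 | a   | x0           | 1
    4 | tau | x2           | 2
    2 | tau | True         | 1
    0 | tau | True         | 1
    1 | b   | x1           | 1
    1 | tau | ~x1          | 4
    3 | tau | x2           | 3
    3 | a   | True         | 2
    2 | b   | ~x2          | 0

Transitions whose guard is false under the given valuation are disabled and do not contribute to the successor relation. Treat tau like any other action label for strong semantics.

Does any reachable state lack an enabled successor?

Answer: DEADLOCK-FREE

Analysis:
Reachable = {0,1,2,4}
  0: tau→1  [1 out]
  1: tau→4  [1 out]
  2: tau→1  [1 out]
  4: tau→2  [1 out]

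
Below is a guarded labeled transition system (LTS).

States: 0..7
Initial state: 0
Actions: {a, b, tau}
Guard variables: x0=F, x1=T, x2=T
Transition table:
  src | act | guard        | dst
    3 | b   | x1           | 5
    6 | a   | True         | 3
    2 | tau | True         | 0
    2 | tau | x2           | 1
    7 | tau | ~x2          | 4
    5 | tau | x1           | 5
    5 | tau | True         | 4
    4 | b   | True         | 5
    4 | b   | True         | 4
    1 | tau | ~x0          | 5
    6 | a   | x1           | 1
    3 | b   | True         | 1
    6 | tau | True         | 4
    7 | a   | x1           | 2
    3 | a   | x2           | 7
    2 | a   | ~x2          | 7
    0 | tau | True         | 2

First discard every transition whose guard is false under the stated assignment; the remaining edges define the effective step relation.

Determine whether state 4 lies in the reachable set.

Answer: REACHABLE

Working:
15 transition(s) survive guard evaluation.
depth 0: {0}
depth 1: {2}  total {0,2}
depth 2: {1}  total {0,1,2}
depth 3: {5}  total {0,1,2,5}
depth 4: {4}  total {0,1,2,4,5}
Reach set: {0,1,2,4,5}
trace reaching 4: tau·tau·tau·tau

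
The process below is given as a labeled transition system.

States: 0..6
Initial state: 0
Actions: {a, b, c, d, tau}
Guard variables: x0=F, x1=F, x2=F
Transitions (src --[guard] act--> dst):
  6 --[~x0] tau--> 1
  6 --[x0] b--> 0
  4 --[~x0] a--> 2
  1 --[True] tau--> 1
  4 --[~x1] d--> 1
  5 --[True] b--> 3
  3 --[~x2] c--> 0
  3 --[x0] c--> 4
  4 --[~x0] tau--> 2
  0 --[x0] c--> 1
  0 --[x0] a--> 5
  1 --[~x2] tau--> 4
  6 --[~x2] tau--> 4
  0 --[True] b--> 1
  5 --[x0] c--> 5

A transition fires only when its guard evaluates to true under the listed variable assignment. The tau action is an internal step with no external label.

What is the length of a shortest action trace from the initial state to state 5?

Layered search for 5:
  Layer 0: {0}
  Layer 1: {1}
  Layer 2: {4}
  Layer 3: {2}
5 never appears.

Answer: UNREACHABLE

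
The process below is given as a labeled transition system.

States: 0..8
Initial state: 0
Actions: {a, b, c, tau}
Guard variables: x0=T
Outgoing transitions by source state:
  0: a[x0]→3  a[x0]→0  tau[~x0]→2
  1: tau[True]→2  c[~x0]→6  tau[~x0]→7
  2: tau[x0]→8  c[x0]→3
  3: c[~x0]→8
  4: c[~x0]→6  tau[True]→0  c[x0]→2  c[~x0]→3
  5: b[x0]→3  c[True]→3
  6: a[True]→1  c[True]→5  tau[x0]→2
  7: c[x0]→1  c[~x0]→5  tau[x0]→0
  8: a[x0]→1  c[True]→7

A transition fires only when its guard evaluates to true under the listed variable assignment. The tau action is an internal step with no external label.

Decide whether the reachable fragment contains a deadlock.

Answer: DEADLOCK at state 3

Analysis:
R = {0,3}
  0: a→0  a→3  [deg 2]
  3: ∅  [no exit]
witness 3: a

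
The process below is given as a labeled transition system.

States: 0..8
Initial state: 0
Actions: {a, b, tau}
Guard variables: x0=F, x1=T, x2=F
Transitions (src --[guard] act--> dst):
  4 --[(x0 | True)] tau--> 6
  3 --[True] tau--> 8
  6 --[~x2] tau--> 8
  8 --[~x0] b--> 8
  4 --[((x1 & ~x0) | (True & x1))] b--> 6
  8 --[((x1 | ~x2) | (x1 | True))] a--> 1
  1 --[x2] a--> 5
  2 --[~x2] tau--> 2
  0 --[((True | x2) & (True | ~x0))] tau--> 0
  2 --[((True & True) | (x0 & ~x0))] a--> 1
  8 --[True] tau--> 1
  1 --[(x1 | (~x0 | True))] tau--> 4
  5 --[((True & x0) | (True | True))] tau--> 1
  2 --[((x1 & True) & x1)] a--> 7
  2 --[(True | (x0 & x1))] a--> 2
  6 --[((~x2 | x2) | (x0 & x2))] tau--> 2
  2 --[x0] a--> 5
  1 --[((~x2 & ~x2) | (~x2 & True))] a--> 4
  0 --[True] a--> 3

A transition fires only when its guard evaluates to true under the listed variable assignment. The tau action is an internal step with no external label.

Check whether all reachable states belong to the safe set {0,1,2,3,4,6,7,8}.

Inv-set: {0,1,2,3,4,6,7,8}
R = {0,1,2,3,4,6,7,8}
  0: ✓
  1: ✓
  2: ✓
  3: ✓
  4: ✓
  6: ✓
  7: ✓
  8: ✓

Answer: INVARIANT HOLDS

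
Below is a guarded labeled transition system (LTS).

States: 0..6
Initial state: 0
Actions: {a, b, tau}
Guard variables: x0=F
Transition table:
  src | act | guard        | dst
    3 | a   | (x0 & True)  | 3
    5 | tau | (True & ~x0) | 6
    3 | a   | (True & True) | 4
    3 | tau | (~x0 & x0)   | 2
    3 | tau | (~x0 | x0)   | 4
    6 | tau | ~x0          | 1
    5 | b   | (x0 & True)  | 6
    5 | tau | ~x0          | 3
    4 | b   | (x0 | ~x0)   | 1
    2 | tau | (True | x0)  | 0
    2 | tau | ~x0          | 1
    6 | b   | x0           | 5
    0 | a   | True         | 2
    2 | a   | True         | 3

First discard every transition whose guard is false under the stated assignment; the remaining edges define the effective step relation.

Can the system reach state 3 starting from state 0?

After dropping false guards: 10 live edges.
Layer 0: {0}
Layer 1: {2}  now seen {0,2}
Layer 2: {1,3}  now seen {0,1,2,3}
Layer 3: {4}  now seen {0,1,2,3,4}
R = {0,1,2,3,4}
trace reaching 3: a·a

Answer: REACHABLE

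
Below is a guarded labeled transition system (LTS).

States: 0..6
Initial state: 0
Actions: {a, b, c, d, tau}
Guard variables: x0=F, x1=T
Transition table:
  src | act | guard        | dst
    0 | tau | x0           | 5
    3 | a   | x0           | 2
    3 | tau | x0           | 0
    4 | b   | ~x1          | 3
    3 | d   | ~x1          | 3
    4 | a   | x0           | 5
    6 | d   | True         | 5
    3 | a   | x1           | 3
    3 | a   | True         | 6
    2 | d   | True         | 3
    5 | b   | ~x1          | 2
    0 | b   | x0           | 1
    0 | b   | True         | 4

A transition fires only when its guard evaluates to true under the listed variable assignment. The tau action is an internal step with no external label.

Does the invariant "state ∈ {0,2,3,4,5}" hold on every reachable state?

Answer: INVARIANT HOLDS

Working:
Inv-set: {0,2,3,4,5}
Reachable = {0,4}
  0: ok
  4: ok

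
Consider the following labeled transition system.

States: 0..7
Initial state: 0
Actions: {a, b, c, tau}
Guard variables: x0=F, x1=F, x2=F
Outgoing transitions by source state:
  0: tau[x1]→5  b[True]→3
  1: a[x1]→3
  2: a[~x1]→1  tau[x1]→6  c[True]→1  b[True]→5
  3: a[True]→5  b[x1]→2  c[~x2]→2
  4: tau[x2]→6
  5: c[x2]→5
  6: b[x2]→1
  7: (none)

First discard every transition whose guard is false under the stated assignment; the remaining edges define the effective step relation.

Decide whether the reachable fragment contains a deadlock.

Reachable = {0,1,2,3,5}
  0: b→3  [1 exit(s)]
  1: ∅  [no exit]
  2: a→1  b→5  c→1  [3 exit(s)]
  3: a→5  c→2  [2 exit(s)]
  5: ∅  [no exit]
Path to 1: b·c·a

Answer: DEADLOCK at state 1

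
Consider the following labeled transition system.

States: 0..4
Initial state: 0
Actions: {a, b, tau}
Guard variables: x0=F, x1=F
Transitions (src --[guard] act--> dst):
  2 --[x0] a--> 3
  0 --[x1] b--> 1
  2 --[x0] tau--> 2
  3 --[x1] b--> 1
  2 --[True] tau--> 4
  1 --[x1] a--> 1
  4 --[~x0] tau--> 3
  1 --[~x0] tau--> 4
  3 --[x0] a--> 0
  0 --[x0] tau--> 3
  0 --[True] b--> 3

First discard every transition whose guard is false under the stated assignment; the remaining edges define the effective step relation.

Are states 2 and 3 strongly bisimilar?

Answer: NOT BISIMILAR

Analysis:
Refine partition for ~:
  round 0: {{0,1,2,3,4}}
  round 1: {{0},{1,2,4},{3}}
  round 2: {{0},{1,2},{3},{4}}
stable after 3 split(s): 4 block(s)
class of 2: {1,2}; class of 3: {3}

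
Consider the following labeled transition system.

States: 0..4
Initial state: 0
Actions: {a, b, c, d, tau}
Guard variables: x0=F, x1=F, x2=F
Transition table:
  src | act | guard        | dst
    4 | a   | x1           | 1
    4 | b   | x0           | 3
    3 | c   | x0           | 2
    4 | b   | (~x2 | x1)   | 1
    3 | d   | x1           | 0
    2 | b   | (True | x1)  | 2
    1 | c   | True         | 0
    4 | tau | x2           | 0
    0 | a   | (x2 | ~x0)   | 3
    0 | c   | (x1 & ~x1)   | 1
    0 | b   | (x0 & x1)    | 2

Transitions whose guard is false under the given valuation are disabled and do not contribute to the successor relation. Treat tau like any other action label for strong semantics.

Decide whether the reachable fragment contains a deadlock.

Answer: DEADLOCK at state 3

Working:
Reach set: {0,3}
  0: a→3  [1 out]
  3: ∅  [no exit]
Path to 3: a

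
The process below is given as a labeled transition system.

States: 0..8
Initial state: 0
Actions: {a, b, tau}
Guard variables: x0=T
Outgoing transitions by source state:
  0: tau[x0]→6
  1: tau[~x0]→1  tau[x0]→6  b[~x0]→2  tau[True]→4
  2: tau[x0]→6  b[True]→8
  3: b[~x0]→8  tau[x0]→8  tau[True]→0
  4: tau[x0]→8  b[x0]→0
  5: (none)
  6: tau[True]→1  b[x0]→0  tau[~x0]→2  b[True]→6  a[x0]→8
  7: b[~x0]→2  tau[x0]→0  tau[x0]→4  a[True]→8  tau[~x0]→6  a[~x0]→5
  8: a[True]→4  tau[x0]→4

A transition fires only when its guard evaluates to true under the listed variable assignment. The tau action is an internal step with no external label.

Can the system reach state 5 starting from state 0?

Answer: UNREACHABLE

Working:
18 transition(s) survive guard evaluation.
Layer 0: {0}
Layer 1: {6}  total {0,6}
Layer 2: {1,8}  total {0,1,6,8}
Layer 3: {4}  total {0,1,4,6,8}
Reach set: {0,1,4,6,8}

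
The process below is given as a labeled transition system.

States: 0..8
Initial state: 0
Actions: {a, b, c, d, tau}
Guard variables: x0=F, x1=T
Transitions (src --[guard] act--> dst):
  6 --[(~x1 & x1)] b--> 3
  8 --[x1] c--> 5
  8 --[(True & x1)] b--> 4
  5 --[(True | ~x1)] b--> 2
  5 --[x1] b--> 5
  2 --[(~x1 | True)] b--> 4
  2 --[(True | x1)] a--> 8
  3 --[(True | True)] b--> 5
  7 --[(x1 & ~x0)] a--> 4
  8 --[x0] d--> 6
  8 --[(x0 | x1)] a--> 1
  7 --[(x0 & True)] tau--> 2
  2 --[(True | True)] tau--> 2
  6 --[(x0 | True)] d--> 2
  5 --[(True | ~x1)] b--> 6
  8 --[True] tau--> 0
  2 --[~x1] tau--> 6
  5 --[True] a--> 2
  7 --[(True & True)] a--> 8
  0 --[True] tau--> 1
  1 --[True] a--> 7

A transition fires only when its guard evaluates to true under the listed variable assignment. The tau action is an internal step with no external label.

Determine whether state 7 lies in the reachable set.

After dropping false guards: 17 live edges.
depth 0: {0}
depth 1: {1}  total {0,1}
depth 2: {7}  total {0,1,7}
depth 3: {4,8}  total {0,1,4,7,8}
depth 4: {5}  total {0,1,4,5,7,8}
depth 5: {2,6}  total {0,1,2,4,5,6,7,8}
Reach set: {0,1,2,4,5,6,7,8}
witness 7: tau·a

Answer: REACHABLE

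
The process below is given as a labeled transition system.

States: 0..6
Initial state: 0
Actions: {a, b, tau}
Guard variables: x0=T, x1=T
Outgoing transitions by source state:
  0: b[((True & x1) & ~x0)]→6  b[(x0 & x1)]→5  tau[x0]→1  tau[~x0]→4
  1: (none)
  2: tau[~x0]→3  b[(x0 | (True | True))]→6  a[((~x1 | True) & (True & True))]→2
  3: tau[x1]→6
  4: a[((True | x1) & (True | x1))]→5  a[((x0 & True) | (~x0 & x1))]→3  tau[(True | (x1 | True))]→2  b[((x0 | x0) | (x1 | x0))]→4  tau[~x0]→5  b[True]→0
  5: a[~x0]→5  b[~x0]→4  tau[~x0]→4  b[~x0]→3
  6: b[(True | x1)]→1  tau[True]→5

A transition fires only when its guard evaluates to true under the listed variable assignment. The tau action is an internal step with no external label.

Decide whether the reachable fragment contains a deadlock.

Answer: DEADLOCK at state 1

Trace:
Reach set: {0,1,5}
  0: b→5  tau→1  [2 exit(s)]
  1: ∅  [no exit]
  5: ∅  [no exit]
Path to 1: tau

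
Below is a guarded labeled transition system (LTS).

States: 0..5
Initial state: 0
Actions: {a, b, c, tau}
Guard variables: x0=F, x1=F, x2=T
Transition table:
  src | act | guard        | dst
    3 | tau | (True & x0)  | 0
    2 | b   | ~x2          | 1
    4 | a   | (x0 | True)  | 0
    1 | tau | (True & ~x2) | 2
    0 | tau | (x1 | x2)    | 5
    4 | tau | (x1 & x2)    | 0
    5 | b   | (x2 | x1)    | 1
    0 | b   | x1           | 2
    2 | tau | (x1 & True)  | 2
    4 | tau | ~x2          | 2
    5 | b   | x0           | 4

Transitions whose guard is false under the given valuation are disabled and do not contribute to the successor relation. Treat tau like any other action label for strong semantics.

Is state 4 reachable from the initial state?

3 transition(s) survive guard evaluation.
Layer 0: {0}
Layer 1: {5}  total {0,5}
Layer 2: {1}  total {0,1,5}
R = {0,1,5}

Answer: UNREACHABLE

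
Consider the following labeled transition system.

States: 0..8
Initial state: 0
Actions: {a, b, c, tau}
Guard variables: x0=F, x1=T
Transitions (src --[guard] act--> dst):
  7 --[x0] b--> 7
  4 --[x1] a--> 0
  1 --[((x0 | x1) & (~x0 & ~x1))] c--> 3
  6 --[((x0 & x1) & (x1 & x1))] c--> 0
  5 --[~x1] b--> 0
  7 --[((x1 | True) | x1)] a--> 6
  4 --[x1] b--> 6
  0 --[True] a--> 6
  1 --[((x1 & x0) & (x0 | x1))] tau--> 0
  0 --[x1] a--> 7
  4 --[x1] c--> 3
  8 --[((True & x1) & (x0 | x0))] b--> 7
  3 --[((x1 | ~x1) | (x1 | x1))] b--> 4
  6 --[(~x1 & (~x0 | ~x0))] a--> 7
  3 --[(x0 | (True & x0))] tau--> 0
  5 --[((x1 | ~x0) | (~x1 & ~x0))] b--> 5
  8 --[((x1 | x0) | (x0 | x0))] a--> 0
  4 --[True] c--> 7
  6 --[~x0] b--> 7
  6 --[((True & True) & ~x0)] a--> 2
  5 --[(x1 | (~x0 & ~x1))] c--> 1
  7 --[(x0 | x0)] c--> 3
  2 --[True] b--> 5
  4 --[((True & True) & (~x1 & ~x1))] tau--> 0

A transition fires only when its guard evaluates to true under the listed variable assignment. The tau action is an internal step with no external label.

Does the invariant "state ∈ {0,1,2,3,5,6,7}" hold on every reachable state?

Answer: INVARIANT HOLDS

Working:
Allowed set {0,1,2,3,5,6,7}
Reachable = {0,1,2,5,6,7}
  0: safe
  1: safe
  2: safe
  5: safe
  6: safe
  7: safe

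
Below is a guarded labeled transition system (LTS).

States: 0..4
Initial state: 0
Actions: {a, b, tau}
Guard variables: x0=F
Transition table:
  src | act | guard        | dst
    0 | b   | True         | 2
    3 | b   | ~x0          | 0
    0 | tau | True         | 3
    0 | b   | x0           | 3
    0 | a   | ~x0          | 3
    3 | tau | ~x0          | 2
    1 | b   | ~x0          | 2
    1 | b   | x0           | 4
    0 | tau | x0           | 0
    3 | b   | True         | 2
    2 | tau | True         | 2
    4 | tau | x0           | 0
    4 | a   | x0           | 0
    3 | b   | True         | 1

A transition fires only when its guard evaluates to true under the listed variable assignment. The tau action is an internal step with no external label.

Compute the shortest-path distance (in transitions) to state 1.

Answer: 2

Analysis:
BFS to 1:
  Layer 0: {0}
  Layer 1: {2,3}
  Layer 2: {1}
depth(1)=2, e.g. a·b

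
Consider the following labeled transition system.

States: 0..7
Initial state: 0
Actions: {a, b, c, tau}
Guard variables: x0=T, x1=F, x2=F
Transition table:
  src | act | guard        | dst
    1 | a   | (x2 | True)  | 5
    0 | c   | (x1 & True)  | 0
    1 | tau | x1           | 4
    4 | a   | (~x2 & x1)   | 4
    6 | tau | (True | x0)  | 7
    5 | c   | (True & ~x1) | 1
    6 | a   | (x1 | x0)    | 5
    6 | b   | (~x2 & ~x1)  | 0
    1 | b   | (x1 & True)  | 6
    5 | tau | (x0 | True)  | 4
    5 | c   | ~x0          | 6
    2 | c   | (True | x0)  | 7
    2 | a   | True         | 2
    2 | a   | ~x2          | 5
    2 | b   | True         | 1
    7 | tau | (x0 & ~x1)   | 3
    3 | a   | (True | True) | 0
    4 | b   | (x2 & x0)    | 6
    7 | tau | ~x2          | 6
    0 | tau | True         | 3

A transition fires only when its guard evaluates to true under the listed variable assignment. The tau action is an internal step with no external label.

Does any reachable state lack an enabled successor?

Answer: DEADLOCK-FREE

Trace:
R = {0,3}
  0: tau→3  [1 out]
  3: a→0  [1 out]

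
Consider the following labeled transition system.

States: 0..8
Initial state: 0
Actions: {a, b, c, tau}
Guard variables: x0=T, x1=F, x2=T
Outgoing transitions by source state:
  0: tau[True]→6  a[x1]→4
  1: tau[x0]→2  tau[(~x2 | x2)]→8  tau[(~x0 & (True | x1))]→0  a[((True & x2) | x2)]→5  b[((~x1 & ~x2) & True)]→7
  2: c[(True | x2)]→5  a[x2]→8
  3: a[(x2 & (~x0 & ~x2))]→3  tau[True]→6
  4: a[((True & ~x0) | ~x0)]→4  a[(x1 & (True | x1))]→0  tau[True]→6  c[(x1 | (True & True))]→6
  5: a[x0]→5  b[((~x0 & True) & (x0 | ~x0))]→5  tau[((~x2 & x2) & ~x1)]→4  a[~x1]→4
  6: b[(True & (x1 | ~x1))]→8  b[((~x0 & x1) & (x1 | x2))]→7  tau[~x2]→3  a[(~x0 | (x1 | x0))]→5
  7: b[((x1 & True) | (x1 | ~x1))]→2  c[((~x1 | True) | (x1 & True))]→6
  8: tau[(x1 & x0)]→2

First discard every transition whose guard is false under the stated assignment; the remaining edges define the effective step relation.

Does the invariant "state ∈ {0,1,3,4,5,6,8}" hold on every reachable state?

Answer: INVARIANT HOLDS

Working:
Safe = {0,1,3,4,5,6,8}
R = {0,4,5,6,8}
  0: safe
  4: safe
  5: safe
  6: safe
  8: safe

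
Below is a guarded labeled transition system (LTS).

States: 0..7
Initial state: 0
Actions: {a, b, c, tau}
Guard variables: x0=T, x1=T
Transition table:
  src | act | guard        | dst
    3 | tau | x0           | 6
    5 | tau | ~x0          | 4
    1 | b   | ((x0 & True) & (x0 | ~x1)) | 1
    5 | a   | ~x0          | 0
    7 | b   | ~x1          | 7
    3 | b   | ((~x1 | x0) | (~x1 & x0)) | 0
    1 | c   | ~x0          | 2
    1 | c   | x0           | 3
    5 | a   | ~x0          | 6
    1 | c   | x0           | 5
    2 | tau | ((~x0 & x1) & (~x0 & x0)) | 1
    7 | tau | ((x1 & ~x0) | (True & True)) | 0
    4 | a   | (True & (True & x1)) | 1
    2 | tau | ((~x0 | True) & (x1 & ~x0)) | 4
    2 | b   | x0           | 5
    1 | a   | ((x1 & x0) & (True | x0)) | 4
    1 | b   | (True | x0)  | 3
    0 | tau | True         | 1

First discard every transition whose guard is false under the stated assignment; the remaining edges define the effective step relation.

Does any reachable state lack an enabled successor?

Answer: DEADLOCK at state 5

Analysis:
Reachable = {0,1,3,4,5,6}
  0: tau→1  [1 exit(s)]
  1: a→4  b→1  b→3  c→3  c→5  [5 exit(s)]
  3: b→0  tau→6  [2 exit(s)]
  4: a→1  [1 exit(s)]
  5: ∅  [STUCK]
  6: ∅  [STUCK]
trace reaching 5: tau·c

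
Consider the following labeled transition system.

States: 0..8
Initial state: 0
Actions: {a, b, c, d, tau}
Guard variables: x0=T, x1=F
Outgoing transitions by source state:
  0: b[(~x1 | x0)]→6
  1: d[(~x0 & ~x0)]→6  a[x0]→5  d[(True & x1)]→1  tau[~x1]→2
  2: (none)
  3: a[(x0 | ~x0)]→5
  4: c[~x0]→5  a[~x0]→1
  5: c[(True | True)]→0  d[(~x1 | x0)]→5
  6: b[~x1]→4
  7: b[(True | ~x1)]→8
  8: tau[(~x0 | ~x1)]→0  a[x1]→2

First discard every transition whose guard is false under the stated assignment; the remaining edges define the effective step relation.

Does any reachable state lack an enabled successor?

Answer: DEADLOCK at state 4

Working:
Reach set: {0,4,6}
  0: b→6  [1 exit(s)]
  4: ∅  [STUCK]
  6: b→4  [1 exit(s)]
Path to 4: b·b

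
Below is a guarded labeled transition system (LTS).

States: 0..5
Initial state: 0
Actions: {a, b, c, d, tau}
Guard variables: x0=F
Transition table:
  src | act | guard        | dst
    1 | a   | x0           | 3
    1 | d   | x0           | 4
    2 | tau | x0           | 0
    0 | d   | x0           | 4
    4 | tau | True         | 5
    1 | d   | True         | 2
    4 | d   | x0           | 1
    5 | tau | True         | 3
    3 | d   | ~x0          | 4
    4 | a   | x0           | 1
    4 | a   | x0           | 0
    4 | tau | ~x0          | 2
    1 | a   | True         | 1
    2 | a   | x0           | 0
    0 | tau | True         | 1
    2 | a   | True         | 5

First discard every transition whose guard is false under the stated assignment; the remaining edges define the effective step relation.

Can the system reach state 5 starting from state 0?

Guard filter leaves 8 enabled edge(s).
depth 0: {0}
depth 1: {1}  now seen {0,1}
depth 2: {2}  now seen {0,1,2}
depth 3: {5}  now seen {0,1,2,5}
depth 4: {3}  now seen {0,1,2,3,5}
depth 5: {4}  now seen {0,1,2,3,4,5}
R = {0,1,2,3,4,5}
trace reaching 5: tau·d·a

Answer: REACHABLE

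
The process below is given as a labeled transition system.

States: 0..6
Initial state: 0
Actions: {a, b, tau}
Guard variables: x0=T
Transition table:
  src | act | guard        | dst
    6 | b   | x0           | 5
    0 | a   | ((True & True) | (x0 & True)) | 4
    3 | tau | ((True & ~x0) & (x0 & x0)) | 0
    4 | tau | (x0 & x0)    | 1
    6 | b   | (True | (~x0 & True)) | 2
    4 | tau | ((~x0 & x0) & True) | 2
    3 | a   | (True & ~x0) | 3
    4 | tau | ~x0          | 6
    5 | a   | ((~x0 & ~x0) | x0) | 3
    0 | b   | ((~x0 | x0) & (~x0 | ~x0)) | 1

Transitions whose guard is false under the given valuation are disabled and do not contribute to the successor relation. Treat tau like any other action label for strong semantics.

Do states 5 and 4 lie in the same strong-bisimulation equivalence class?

Answer: NOT BISIMILAR

Trace:
Bisimulation quotient by refinement:
  π0 = {{0,1,2,3,4,5,6}}
  π1 = {{0,5},{1,2,3},{4},{6}}
  π2 = {{0},{1,2,3},{4},{5},{6}}
stable after 3 split(s): 5 block(s)
class of 5: {5}; class of 4: {4}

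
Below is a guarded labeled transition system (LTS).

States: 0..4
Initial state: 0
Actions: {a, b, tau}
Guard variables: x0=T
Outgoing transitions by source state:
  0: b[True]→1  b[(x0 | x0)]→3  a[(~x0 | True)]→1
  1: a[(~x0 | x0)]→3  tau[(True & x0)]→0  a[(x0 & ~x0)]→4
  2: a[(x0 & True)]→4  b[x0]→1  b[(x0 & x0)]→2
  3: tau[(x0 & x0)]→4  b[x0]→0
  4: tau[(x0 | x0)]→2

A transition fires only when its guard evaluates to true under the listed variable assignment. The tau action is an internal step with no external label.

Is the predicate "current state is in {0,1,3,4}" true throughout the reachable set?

Answer: INVARIANT VIOLATED at state 2

Analysis:
Safe = {0,1,3,4}
Reach set: {0,1,2,3,4}
  0: ok
  1: ok
  2: VIOLATES
  3: ok
  4: ok
witness against invariant: b·tau·tau → 2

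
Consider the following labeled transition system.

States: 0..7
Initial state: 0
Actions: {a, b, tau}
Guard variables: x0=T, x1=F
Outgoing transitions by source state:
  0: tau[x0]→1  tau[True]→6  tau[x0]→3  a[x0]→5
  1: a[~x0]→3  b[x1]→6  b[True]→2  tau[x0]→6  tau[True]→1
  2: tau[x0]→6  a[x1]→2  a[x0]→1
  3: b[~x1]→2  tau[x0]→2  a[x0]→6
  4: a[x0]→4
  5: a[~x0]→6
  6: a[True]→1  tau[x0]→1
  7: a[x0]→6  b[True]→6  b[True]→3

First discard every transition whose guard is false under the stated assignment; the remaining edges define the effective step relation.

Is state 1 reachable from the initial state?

Guard filter leaves 18 enabled edge(s).
Layer 0: {0}
Layer 1: {1,3,5,6}  cumulative {0,1,3,5,6}
Layer 2: {2}  cumulative {0,1,2,3,5,6}
Reachable = {0,1,2,3,5,6}
trace reaching 1: tau

Answer: REACHABLE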